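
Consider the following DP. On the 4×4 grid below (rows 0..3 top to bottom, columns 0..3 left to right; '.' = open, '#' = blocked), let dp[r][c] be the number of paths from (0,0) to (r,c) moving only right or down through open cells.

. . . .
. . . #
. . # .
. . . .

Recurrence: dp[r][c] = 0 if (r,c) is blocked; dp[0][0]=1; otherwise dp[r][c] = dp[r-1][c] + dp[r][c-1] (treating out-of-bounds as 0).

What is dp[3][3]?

r\c   0   1   2   3
  0   1   1   1   1
  1   1   2   3   0
  2   1   3   0   0
  3   1   4   4   4

4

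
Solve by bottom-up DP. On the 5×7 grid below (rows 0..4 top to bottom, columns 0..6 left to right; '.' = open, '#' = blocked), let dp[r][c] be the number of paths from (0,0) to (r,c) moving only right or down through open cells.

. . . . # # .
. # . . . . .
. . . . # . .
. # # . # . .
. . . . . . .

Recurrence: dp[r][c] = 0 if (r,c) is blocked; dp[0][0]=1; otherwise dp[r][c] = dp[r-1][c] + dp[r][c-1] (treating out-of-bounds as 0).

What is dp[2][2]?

r\c   0   1   2   3   4   5   6
  0   1   1   1   1   0   0   0
  1   1   0   1   2   2   2   2
  2   1   1   2   4   0   2   4
  3   1   0   0   4   0   2   6
  4   1   1   1   5   5   7  13

2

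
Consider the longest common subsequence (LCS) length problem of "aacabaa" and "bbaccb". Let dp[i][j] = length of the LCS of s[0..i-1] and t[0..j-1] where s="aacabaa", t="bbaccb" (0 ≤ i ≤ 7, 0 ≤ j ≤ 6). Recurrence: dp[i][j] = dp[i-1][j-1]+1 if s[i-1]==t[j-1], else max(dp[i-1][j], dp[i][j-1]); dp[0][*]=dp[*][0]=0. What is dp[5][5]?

   ''  b  b  a  c  c  b
''  0  0  0  0  0  0  0
 a  0  0  0  1  1  1  1
 a  0  0  0  1  1  1  1
 c  0  0  0  1  2  2  2
 a  0  0  0  1  2  2  2
 b  0  1  1  1  2  2  3
 a  0  1  1  2  2  2  3
 a  0  1  1  2  2  2  3

2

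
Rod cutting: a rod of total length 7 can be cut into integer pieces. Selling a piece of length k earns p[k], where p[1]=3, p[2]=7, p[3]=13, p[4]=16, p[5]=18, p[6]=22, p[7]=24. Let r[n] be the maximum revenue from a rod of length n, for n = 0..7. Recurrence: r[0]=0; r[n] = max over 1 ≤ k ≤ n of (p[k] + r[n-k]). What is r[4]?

16

   n    0    1    2    3    4    5    6    7
r[n]    0    3    7   13   16   20   26   29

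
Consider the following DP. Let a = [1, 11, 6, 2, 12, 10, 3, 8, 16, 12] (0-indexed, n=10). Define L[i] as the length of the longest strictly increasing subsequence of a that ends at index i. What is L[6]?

3

   i    0    1    2    3    4    5    6    7    8    9
a[i]    1   11    6    2   12   10    3    8   16   12
L[i]    1    2    2    2    3    3    3    4    5    5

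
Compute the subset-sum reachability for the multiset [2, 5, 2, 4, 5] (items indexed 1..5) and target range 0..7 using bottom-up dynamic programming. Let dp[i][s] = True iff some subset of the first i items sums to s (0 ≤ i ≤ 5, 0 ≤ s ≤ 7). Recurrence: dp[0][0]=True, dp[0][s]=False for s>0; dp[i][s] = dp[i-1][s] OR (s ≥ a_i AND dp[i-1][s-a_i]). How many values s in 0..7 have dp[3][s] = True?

i\s   0   1   2   3   4   5   6   7
  0   T   F   F   F   F   F   F   F
  1   T   F   T   F   F   F   F   F
  2   T   F   T   F   F   T   F   T
  3   T   F   T   F   T   T   F   T
  4   T   F   T   F   T   T   T   T
  5   T   F   T   F   T   T   T   T

5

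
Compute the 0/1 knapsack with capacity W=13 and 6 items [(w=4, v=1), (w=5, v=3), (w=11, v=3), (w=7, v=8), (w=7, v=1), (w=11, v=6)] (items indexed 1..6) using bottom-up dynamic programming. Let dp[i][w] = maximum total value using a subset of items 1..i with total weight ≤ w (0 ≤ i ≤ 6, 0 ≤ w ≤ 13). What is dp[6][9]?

8

i\w   0   1   2   3   4   5   6   7   8   9  10  11  12  13
  0   0   0   0   0   0   0   0   0   0   0   0   0   0   0
  1   0   0   0   0   1   1   1   1   1   1   1   1   1   1
  2   0   0   0   0   1   3   3   3   3   4   4   4   4   4
  3   0   0   0   0   1   3   3   3   3   4   4   4   4   4
  4   0   0   0   0   1   3   3   8   8   8   8   9  11  11
  5   0   0   0   0   1   3   3   8   8   8   8   9  11  11
  6   0   0   0   0   1   3   3   8   8   8   8   9  11  11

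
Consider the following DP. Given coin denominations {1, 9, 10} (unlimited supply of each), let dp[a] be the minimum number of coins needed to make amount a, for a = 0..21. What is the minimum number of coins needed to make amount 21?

3

 a  0  1  2  3  4  5  6  7  8  9 10 11 12 13 14 15 16 17 18 19 20 21
dp  0  1  2  3  4  5  6  7  8  1  1  2  3  4  5  6  7  8  2  2  2  3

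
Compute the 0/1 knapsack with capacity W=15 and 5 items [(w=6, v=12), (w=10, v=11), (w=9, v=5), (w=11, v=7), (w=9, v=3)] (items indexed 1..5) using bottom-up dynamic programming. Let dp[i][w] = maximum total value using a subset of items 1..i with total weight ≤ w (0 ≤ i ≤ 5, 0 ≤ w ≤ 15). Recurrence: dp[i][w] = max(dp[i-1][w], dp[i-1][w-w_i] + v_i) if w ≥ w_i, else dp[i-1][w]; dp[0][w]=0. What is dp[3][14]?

12

i\w   0   1   2   3   4   5   6   7   8   9  10  11  12  13  14  15
  0   0   0   0   0   0   0   0   0   0   0   0   0   0   0   0   0
  1   0   0   0   0   0   0  12  12  12  12  12  12  12  12  12  12
  2   0   0   0   0   0   0  12  12  12  12  12  12  12  12  12  12
  3   0   0   0   0   0   0  12  12  12  12  12  12  12  12  12  17
  4   0   0   0   0   0   0  12  12  12  12  12  12  12  12  12  17
  5   0   0   0   0   0   0  12  12  12  12  12  12  12  12  12  17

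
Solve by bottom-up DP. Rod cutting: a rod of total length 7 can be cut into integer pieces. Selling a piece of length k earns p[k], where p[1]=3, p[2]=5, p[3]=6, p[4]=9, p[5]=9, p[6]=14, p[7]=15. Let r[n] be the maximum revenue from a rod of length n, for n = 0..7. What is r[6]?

18

   n    0    1    2    3    4    5    6    7
r[n]    0    3    6    9   12   15   18   21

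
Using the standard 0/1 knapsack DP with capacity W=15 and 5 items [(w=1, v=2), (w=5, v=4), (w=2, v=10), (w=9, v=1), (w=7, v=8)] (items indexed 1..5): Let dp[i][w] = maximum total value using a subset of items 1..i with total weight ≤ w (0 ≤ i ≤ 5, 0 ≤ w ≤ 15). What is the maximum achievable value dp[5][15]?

24

i\w   0   1   2   3   4   5   6   7   8   9  10  11  12  13  14  15
  0   0   0   0   0   0   0   0   0   0   0   0   0   0   0   0   0
  1   0   2   2   2   2   2   2   2   2   2   2   2   2   2   2   2
  2   0   2   2   2   2   4   6   6   6   6   6   6   6   6   6   6
  3   0   2  10  12  12  12  12  14  16  16  16  16  16  16  16  16
  4   0   2  10  12  12  12  12  14  16  16  16  16  16  16  16  16
  5   0   2  10  12  12  12  12  14  16  18  20  20  20  20  22  24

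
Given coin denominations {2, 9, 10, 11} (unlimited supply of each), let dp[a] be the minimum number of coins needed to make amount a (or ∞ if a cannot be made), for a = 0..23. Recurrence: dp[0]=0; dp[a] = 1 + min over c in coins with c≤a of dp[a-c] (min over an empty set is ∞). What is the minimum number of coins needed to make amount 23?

3

 a  0  1  2  3  4  5  6  7  8  9 10 11 12 13 14 15 16 17 18 19 20 21 22 23
dp  0  -  1  -  2  -  3  -  4  1  1  1  2  2  3  3  4  4  2  2  2  2  2  3
(- denotes ∞ / unreachable)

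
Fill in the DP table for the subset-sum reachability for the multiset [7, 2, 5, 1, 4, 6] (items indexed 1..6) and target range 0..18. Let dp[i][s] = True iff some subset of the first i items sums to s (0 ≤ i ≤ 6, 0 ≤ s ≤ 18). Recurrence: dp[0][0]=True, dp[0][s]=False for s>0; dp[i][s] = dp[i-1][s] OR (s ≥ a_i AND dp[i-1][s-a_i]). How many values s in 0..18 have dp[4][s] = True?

i\s   0   1   2   3   4   5   6   7   8   9  10  11  12  13  14  15  16  17  18
  0   T   F   F   F   F   F   F   F   F   F   F   F   F   F   F   F   F   F   F
  1   T   F   F   F   F   F   F   T   F   F   F   F   F   F   F   F   F   F   F
  2   T   F   T   F   F   F   F   T   F   T   F   F   F   F   F   F   F   F   F
  3   T   F   T   F   F   T   F   T   F   T   F   F   T   F   T   F   F   F   F
  4   T   T   T   T   F   T   T   T   T   T   T   F   T   T   T   T   F   F   F
  5   T   T   T   T   T   T   T   T   T   T   T   T   T   T   T   T   T   T   T
  6   T   T   T   T   T   T   T   T   T   T   T   T   T   T   T   T   T   T   T

14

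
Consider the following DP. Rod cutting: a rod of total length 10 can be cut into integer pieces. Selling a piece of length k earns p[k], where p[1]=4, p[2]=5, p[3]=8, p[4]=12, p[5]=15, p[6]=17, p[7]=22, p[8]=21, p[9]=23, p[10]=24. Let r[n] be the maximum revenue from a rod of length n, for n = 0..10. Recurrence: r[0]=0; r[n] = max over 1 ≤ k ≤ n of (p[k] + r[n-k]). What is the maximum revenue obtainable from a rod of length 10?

   n    0    1    2    3    4    5    6    7    8    9   10
r[n]    0    4    8   12   16   20   24   28   32   36   40

40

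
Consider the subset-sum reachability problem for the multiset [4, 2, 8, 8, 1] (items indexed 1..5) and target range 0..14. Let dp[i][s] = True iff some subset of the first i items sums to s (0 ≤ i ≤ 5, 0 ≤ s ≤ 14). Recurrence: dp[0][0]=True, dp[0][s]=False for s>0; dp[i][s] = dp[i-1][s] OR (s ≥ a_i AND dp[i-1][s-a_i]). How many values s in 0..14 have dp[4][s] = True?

i\s   0   1   2   3   4   5   6   7   8   9  10  11  12  13  14
  0   T   F   F   F   F   F   F   F   F   F   F   F   F   F   F
  1   T   F   F   F   T   F   F   F   F   F   F   F   F   F   F
  2   T   F   T   F   T   F   T   F   F   F   F   F   F   F   F
  3   T   F   T   F   T   F   T   F   T   F   T   F   T   F   T
  4   T   F   T   F   T   F   T   F   T   F   T   F   T   F   T
  5   T   T   T   T   T   T   T   T   T   T   T   T   T   T   T

8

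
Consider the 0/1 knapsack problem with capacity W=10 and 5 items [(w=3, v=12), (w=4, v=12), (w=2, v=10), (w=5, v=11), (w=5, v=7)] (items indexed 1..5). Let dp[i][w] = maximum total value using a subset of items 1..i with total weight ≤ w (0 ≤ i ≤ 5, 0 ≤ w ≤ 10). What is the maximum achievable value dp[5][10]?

i\w   0   1   2   3   4   5   6   7   8   9  10
  0   0   0   0   0   0   0   0   0   0   0   0
  1   0   0   0  12  12  12  12  12  12  12  12
  2   0   0   0  12  12  12  12  24  24  24  24
  3   0   0  10  12  12  22  22  24  24  34  34
  4   0   0  10  12  12  22  22  24  24  34  34
  5   0   0  10  12  12  22  22  24  24  34  34

34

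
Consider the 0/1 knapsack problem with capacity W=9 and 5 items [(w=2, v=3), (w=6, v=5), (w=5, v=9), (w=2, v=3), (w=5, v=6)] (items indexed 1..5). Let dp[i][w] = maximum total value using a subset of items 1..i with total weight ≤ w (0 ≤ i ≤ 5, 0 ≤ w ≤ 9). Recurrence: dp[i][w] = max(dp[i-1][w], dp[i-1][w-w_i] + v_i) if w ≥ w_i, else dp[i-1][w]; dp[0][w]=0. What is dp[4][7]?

12

i\w   0   1   2   3   4   5   6   7   8   9
  0   0   0   0   0   0   0   0   0   0   0
  1   0   0   3   3   3   3   3   3   3   3
  2   0   0   3   3   3   3   5   5   8   8
  3   0   0   3   3   3   9   9  12  12  12
  4   0   0   3   3   6   9   9  12  12  15
  5   0   0   3   3   6   9   9  12  12  15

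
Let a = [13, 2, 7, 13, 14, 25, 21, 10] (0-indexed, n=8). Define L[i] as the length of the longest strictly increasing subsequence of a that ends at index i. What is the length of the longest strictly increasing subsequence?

   i    0    1    2    3    4    5    6    7
a[i]   13    2    7   13   14   25   21   10
L[i]    1    1    2    3    4    5    5    3

5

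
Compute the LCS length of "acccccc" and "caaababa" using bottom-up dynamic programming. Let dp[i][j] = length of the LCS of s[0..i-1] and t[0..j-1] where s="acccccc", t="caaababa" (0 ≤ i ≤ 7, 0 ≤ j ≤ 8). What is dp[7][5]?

1

   ''  c  a  a  a  b  a  b  a
''  0  0  0  0  0  0  0  0  0
 a  0  0  1  1  1  1  1  1  1
 c  0  1  1  1  1  1  1  1  1
 c  0  1  1  1  1  1  1  1  1
 c  0  1  1  1  1  1  1  1  1
 c  0  1  1  1  1  1  1  1  1
 c  0  1  1  1  1  1  1  1  1
 c  0  1  1  1  1  1  1  1  1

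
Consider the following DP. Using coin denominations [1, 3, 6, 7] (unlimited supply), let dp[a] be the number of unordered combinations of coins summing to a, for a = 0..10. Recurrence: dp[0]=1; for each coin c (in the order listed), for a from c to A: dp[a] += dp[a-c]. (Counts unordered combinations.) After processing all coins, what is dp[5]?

after  coin     0     1     2     3     4     5     6     7     8     9    10
          1     1     1     1     1     1     1     1     1     1     1     1
          3     1     1     1     2     2     2     3     3     3     4     4
          6     1     1     1     2     2     2     4     4     4     6     6
          7     1     1     1     2     2     2     4     5     5     7     8

2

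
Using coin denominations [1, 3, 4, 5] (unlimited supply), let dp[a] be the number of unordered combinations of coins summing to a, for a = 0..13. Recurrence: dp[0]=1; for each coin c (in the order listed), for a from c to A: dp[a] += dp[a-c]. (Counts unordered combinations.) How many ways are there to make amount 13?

after  coin     0     1     2     3     4     5     6     7     8     9    10    11    12    13
          1     1     1     1     1     1     1     1     1     1     1     1     1     1     1
          3     1     1     1     2     2     2     3     3     3     4     4     4     5     5
          4     1     1     1     2     3     3     4     5     6     7     8     9    11    12
          5     1     1     1     2     3     4     5     6     8    10    12    14    17    20

20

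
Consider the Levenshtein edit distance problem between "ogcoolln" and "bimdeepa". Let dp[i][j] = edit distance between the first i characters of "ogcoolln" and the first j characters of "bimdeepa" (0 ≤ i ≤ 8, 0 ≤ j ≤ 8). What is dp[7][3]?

7

   ''  b  i  m  d  e  e  p  a
''  0  1  2  3  4  5  6  7  8
 o  1  1  2  3  4  5  6  7  8
 g  2  2  2  3  4  5  6  7  8
 c  3  3  3  3  4  5  6  7  8
 o  4  4  4  4  4  5  6  7  8
 o  5  5  5  5  5  5  6  7  8
 l  6  6  6  6  6  6  6  7  8
 l  7  7  7  7  7  7  7  7  8
 n  8  8  8  8  8  8  8  8  8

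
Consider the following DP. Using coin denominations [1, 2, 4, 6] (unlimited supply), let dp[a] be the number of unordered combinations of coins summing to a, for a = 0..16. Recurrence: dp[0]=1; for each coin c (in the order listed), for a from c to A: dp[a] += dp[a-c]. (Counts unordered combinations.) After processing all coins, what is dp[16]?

41

after  coin     0     1     2     3     4     5     6     7     8     9    10    11    12    13    14    15    16
          1     1     1     1     1     1     1     1     1     1     1     1     1     1     1     1     1     1
          2     1     1     2     2     3     3     4     4     5     5     6     6     7     7     8     8     9
          4     1     1     2     2     4     4     6     6     9     9    12    12    16    16    20    20    25
          6     1     1     2     2     4     4     7     7    11    11    16    16    23    23    31    31    41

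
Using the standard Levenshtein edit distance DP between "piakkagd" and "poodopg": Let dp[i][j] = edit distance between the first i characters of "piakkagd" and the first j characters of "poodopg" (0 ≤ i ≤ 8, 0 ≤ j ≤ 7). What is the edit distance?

6

   ''  p  o  o  d  o  p  g
''  0  1  2  3  4  5  6  7
 p  1  0  1  2  3  4  5  6
 i  2  1  1  2  3  4  5  6
 a  3  2  2  2  3  4  5  6
 k  4  3  3  3  3  4  5  6
 k  5  4  4  4  4  4  5  6
 a  6  5  5  5  5  5  5  6
 g  7  6  6  6  6  6  6  5
 d  8  7  7  7  6  7  7  6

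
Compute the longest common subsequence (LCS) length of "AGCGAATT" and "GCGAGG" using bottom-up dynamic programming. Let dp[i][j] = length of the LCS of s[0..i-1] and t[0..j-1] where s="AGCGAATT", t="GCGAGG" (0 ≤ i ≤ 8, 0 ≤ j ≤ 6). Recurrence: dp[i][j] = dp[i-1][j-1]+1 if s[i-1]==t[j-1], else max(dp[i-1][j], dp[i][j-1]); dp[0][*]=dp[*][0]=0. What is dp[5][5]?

4

   ''  G  C  G  A  G  G
''  0  0  0  0  0  0  0
 A  0  0  0  0  1  1  1
 G  0  1  1  1  1  2  2
 C  0  1  2  2  2  2  2
 G  0  1  2  3  3  3  3
 A  0  1  2  3  4  4  4
 A  0  1  2  3  4  4  4
 T  0  1  2  3  4  4  4
 T  0  1  2  3  4  4  4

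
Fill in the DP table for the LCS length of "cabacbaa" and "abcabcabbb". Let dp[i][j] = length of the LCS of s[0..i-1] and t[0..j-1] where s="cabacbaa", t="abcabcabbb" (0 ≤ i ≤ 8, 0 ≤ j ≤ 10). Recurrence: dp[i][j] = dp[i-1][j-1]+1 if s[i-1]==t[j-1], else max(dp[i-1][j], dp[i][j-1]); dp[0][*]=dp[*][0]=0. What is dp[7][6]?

   ''  a  b  c  a  b  c  a  b  b  b
''  0  0  0  0  0  0  0  0  0  0  0
 c  0  0  0  1  1  1  1  1  1  1  1
 a  0  1  1  1  2  2  2  2  2  2  2
 b  0  1  2  2  2  3  3  3  3  3  3
 a  0  1  2  2  3  3  3  4  4  4  4
 c  0  1  2  3  3  3  4  4  4  4  4
 b  0  1  2  3  3  4  4  4  5  5  5
 a  0  1  2  3  4  4  4  5  5  5  5
 a  0  1  2  3  4  4  4  5  5  5  5

4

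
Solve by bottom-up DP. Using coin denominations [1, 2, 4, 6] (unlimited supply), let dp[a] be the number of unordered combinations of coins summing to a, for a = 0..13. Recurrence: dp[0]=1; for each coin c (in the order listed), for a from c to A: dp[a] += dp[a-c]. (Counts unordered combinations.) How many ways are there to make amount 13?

23

after  coin     0     1     2     3     4     5     6     7     8     9    10    11    12    13
          1     1     1     1     1     1     1     1     1     1     1     1     1     1     1
          2     1     1     2     2     3     3     4     4     5     5     6     6     7     7
          4     1     1     2     2     4     4     6     6     9     9    12    12    16    16
          6     1     1     2     2     4     4     7     7    11    11    16    16    23    23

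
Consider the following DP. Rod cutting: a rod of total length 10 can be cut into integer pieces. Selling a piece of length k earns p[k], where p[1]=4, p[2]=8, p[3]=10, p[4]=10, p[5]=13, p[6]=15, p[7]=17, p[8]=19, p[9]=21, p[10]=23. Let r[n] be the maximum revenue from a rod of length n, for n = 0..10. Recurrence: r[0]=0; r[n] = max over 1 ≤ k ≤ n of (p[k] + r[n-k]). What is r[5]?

   n    0    1    2    3    4    5    6    7    8    9   10
r[n]    0    4    8   12   16   20   24   28   32   36   40

20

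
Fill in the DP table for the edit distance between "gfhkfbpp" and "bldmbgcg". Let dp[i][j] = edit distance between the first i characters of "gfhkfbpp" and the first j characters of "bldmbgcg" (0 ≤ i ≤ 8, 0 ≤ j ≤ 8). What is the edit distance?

   ''  b  l  d  m  b  g  c  g
''  0  1  2  3  4  5  6  7  8
 g  1  1  2  3  4  5  5  6  7
 f  2  2  2  3  4  5  6  6  7
 h  3  3  3  3  4  5  6  7  7
 k  4  4  4  4  4  5  6  7  8
 f  5  5  5  5  5  5  6  7  8
 b  6  5  6  6  6  5  6  7  8
 p  7  6  6  7  7  6  6  7  8
 p  8  7  7  7  8  7  7  7  8

8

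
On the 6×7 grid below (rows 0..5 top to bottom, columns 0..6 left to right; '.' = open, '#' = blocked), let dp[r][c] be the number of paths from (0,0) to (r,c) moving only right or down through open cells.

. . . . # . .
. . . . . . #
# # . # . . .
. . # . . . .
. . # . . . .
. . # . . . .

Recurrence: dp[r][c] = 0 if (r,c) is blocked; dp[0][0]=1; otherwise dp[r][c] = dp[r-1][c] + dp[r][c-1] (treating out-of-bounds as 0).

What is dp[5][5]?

20

r\c   0   1   2   3   4   5   6
  0   1   1   1   1   0   0   0
  1   1   2   3   4   4   4   0
  2   0   0   3   0   4   8   8
  3   0   0   0   0   4  12  20
  4   0   0   0   0   4  16  36
  5   0   0   0   0   4  20  56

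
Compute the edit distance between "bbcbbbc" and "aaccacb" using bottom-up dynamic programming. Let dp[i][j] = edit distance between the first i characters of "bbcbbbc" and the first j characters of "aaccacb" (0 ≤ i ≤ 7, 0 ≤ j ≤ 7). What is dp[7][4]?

5

   ''  a  a  c  c  a  c  b
''  0  1  2  3  4  5  6  7
 b  1  1  2  3  4  5  6  6
 b  2  2  2  3  4  5  6  6
 c  3  3  3  2  3  4  5  6
 b  4  4  4  3  3  4  5  5
 b  5  5  5  4  4  4  5  5
 b  6  6  6  5  5  5  5  5
 c  7  7  7  6  5  6  5  6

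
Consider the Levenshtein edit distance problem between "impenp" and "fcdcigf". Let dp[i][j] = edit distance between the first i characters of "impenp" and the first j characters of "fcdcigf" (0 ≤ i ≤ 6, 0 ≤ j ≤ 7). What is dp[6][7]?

   ''  f  c  d  c  i  g  f
''  0  1  2  3  4  5  6  7
 i  1  1  2  3  4  4  5  6
 m  2  2  2  3  4  5  5  6
 p  3  3  3  3  4  5  6  6
 e  4  4  4  4  4  5  6  7
 n  5  5  5  5  5  5  6  7
 p  6  6  6  6  6  6  6  7

7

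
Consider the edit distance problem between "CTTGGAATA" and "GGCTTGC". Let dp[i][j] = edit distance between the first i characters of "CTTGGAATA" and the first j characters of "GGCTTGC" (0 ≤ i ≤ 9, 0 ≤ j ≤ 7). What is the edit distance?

7

   ''  G  G  C  T  T  G  C
''  0  1  2  3  4  5  6  7
 C  1  1  2  2  3  4  5  6
 T  2  2  2  3  2  3  4  5
 T  3  3  3  3  3  2  3  4
 G  4  3  3  4  4  3  2  3
 G  5  4  3  4  5  4  3  3
 A  6  5  4  4  5  5  4  4
 A  7  6  5  5  5  6  5  5
 T  8  7  6  6  5  5  6  6
 A  9  8  7  7  6  6  6  7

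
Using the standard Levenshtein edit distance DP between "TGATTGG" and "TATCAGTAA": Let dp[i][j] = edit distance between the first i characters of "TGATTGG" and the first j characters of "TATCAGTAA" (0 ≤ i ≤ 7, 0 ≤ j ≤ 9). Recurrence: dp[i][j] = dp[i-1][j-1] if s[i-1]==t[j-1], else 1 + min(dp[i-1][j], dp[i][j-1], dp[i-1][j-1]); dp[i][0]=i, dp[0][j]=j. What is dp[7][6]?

3

   ''  T  A  T  C  A  G  T  A  A
''  0  1  2  3  4  5  6  7  8  9
 T  1  0  1  2  3  4  5  6  7  8
 G  2  1  1  2  3  4  4  5  6  7
 A  3  2  1  2  3  3  4  5  5  6
 T  4  3  2  1  2  3  4  4  5  6
 T  5  4  3  2  2  3  4  4  5  6
 G  6  5  4  3  3  3  3  4  5  6
 G  7  6  5  4  4  4  3  4  5  6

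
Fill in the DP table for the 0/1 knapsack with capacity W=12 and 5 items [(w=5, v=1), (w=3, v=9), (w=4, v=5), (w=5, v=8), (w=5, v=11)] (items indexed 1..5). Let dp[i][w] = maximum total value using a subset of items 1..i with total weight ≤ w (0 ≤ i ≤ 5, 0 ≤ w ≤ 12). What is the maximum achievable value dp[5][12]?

i\w   0   1   2   3   4   5   6   7   8   9  10  11  12
  0   0   0   0   0   0   0   0   0   0   0   0   0   0
  1   0   0   0   0   0   1   1   1   1   1   1   1   1
  2   0   0   0   9   9   9   9   9  10  10  10  10  10
  3   0   0   0   9   9   9   9  14  14  14  14  14  15
  4   0   0   0   9   9   9   9  14  17  17  17  17  22
  5   0   0   0   9   9  11  11  14  20  20  20  20  25

25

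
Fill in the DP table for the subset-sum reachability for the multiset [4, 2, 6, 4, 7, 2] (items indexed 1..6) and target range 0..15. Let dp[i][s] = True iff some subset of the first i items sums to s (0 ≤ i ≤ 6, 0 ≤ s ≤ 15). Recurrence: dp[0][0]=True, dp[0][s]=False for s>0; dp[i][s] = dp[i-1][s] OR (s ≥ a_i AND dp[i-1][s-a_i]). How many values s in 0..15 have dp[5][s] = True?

13

i\s   0   1   2   3   4   5   6   7   8   9  10  11  12  13  14  15
  0   T   F   F   F   F   F   F   F   F   F   F   F   F   F   F   F
  1   T   F   F   F   T   F   F   F   F   F   F   F   F   F   F   F
  2   T   F   T   F   T   F   T   F   F   F   F   F   F   F   F   F
  3   T   F   T   F   T   F   T   F   T   F   T   F   T   F   F   F
  4   T   F   T   F   T   F   T   F   T   F   T   F   T   F   T   F
  5   T   F   T   F   T   F   T   T   T   T   T   T   T   T   T   T
  6   T   F   T   F   T   F   T   T   T   T   T   T   T   T   T   T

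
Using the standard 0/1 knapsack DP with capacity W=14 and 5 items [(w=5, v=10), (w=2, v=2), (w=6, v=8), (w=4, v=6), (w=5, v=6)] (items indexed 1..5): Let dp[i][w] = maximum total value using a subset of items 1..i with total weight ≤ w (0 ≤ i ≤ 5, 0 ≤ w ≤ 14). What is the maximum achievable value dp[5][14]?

22

i\w   0   1   2   3   4   5   6   7   8   9  10  11  12  13  14
  0   0   0   0   0   0   0   0   0   0   0   0   0   0   0   0
  1   0   0   0   0   0  10  10  10  10  10  10  10  10  10  10
  2   0   0   2   2   2  10  10  12  12  12  12  12  12  12  12
  3   0   0   2   2   2  10  10  12  12  12  12  18  18  20  20
  4   0   0   2   2   6  10  10  12  12  16  16  18  18  20  20
  5   0   0   2   2   6  10  10  12  12  16  16  18  18  20  22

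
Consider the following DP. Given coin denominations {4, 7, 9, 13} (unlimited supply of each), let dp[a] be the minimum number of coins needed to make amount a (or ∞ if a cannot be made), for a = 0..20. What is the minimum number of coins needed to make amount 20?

 a  0  1  2  3  4  5  6  7  8  9 10 11 12 13 14 15 16 17 18 19 20
dp  0  -  -  -  1  -  -  1  2  1  -  2  3  1  2  3  2  2  2  4  2
(- denotes ∞ / unreachable)

2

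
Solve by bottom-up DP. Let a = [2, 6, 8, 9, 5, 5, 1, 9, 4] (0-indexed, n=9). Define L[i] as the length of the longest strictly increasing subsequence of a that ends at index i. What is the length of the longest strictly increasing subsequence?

4

   i    0    1    2    3    4    5    6    7    8
a[i]    2    6    8    9    5    5    1    9    4
L[i]    1    2    3    4    2    2    1    4    2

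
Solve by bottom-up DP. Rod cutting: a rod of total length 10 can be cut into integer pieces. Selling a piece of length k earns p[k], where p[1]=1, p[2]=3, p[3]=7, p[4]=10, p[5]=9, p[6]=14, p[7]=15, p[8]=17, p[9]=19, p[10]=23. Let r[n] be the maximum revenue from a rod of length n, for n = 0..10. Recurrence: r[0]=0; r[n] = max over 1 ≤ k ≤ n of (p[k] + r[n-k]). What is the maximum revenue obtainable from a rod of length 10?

   n    0    1    2    3    4    5    6    7    8    9   10
r[n]    0    1    3    7   10   11   14   17   20   21   24

24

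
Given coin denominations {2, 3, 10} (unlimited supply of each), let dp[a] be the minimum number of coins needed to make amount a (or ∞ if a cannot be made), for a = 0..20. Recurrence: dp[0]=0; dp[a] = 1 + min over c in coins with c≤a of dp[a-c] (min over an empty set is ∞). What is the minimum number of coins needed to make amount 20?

 a  0  1  2  3  4  5  6  7  8  9 10 11 12 13 14 15 16 17 18 19 20
dp  0  -  1  1  2  2  2  3  3  3  1  4  2  2  3  3  3  4  4  4  2
(- denotes ∞ / unreachable)

2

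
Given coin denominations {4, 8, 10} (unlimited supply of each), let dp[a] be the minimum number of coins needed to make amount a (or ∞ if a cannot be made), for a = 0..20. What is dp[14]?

 a  0  1  2  3  4  5  6  7  8  9 10 11 12 13 14 15 16 17 18 19 20
dp  0  -  -  -  1  -  -  -  1  -  1  -  2  -  2  -  2  -  2  -  2
(- denotes ∞ / unreachable)

2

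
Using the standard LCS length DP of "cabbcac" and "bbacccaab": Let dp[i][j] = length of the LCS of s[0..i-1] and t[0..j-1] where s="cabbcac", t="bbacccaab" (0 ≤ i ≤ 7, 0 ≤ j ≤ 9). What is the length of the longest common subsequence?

   ''  b  b  a  c  c  c  a  a  b
''  0  0  0  0  0  0  0  0  0  0
 c  0  0  0  0  1  1  1  1  1  1
 a  0  0  0  1  1  1  1  2  2  2
 b  0  1  1  1  1  1  1  2  2  3
 b  0  1  2  2  2  2  2  2  2  3
 c  0  1  2  2  3  3  3  3  3  3
 a  0  1  2  3  3  3  3  4  4  4
 c  0  1  2  3  4  4  4  4  4  4

4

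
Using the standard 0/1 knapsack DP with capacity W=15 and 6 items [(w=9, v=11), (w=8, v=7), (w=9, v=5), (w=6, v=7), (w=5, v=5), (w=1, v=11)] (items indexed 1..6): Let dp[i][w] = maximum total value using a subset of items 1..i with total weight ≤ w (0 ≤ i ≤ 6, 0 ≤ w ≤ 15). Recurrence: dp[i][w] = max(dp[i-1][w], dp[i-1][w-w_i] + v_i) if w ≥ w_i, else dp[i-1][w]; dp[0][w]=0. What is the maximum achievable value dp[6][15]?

i\w   0   1   2   3   4   5   6   7   8   9  10  11  12  13  14  15
  0   0   0   0   0   0   0   0   0   0   0   0   0   0   0   0   0
  1   0   0   0   0   0   0   0   0   0  11  11  11  11  11  11  11
  2   0   0   0   0   0   0   0   0   7  11  11  11  11  11  11  11
  3   0   0   0   0   0   0   0   0   7  11  11  11  11  11  11  11
  4   0   0   0   0   0   0   7   7   7  11  11  11  11  11  14  18
  5   0   0   0   0   0   5   7   7   7  11  11  12  12  12  16  18
  6   0  11  11  11  11  11  16  18  18  18  22  22  23  23  23  27

27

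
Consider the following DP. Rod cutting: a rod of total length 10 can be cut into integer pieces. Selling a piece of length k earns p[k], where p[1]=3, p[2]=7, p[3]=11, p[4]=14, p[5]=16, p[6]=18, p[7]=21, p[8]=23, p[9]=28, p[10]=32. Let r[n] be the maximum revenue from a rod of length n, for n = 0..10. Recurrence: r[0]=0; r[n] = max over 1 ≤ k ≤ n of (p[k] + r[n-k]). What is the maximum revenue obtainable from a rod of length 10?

   n    0    1    2    3    4    5    6    7    8    9   10
r[n]    0    3    7   11   14   18   22   25   29   33   36

36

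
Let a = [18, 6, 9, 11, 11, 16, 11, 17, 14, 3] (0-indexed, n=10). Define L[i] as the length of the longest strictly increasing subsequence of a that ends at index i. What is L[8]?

   i    0    1    2    3    4    5    6    7    8    9
a[i]   18    6    9   11   11   16   11   17   14    3
L[i]    1    1    2    3    3    4    3    5    4    1

4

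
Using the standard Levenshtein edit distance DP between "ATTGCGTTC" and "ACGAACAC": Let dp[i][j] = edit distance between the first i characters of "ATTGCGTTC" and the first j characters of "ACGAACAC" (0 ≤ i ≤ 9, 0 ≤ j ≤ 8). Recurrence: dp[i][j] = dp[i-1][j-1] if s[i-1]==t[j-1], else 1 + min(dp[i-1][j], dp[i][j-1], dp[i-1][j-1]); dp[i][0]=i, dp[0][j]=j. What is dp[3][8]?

   ''  A  C  G  A  A  C  A  C
''  0  1  2  3  4  5  6  7  8
 A  1  0  1  2  3  4  5  6  7
 T  2  1  1  2  3  4  5  6  7
 T  3  2  2  2  3  4  5  6  7
 G  4  3  3  2  3  4  5  6  7
 C  5  4  3  3  3  4  4  5  6
 G  6  5  4  3  4  4  5  5  6
 T  7  6  5  4  4  5  5  6  6
 T  8  7  6  5  5  5  6  6  7
 C  9  8  7  6  6  6  5  6  6

7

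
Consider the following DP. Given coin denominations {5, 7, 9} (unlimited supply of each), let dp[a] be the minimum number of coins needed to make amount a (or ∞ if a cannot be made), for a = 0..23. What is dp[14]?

 a  0  1  2  3  4  5  6  7  8  9 10 11 12 13 14 15 16 17 18 19 20 21 22 23
dp  0  -  -  -  -  1  -  1  -  1  2  -  2  -  2  3  2  3  2  3  4  3  4  3
(- denotes ∞ / unreachable)

2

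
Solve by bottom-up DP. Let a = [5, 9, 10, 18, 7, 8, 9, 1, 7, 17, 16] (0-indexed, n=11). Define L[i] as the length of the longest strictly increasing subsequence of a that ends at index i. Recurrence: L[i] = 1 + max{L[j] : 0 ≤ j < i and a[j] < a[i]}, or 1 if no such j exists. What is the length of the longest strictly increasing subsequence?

   i    0    1    2    3    4    5    6    7    8    9   10
a[i]    5    9   10   18    7    8    9    1    7   17   16
L[i]    1    2    3    4    2    3    4    1    2    5    5

5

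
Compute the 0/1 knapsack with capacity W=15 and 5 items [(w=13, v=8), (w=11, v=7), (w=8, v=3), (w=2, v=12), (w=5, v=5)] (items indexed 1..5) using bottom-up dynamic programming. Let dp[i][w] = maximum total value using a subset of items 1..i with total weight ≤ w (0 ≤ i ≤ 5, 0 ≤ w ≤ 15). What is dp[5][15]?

i\w   0   1   2   3   4   5   6   7   8   9  10  11  12  13  14  15
  0   0   0   0   0   0   0   0   0   0   0   0   0   0   0   0   0
  1   0   0   0   0   0   0   0   0   0   0   0   0   0   8   8   8
  2   0   0   0   0   0   0   0   0   0   0   0   7   7   8   8   8
  3   0   0   0   0   0   0   0   0   3   3   3   7   7   8   8   8
  4   0   0  12  12  12  12  12  12  12  12  15  15  15  19  19  20
  5   0   0  12  12  12  12  12  17  17  17  17  17  17  19  19  20

20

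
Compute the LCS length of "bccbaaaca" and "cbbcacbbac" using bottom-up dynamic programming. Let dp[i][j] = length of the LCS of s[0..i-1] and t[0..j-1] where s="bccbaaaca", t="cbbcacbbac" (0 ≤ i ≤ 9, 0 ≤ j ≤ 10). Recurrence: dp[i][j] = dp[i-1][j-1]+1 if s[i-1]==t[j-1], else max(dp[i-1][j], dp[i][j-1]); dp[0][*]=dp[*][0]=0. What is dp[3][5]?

   ''  c  b  b  c  a  c  b  b  a  c
''  0  0  0  0  0  0  0  0  0  0  0
 b  0  0  1  1  1  1  1  1  1  1  1
 c  0  1  1  1  2  2  2  2  2  2  2
 c  0  1  1  1  2  2  3  3  3  3  3
 b  0  1  2  2  2  2  3  4  4  4  4
 a  0  1  2  2  2  3  3  4  4  5  5
 a  0  1  2  2  2  3  3  4  4  5  5
 a  0  1  2  2  2  3  3  4  4  5  5
 c  0  1  2  2  3  3  4  4  4  5  6
 a  0  1  2  2  3  4  4  4  4  5  6

2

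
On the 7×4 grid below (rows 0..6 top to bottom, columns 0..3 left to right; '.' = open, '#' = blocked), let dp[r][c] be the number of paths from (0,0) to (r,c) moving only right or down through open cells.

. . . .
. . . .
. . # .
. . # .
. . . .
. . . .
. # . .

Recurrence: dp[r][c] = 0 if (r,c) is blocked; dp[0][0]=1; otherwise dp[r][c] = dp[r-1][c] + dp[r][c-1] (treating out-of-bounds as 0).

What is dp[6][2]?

r\c   0   1   2   3
  0   1   1   1   1
  1   1   2   3   4
  2   1   3   0   4
  3   1   4   0   4
  4   1   5   5   9
  5   1   6  11  20
  6   1   0  11  31

11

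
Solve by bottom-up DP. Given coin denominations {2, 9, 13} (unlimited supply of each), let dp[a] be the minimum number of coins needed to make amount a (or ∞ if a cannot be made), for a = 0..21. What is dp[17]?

3

 a  0  1  2  3  4  5  6  7  8  9 10 11 12 13 14 15 16 17 18 19 20 21
dp  0  -  1  -  2  -  3  -  4  1  5  2  6  1  7  2  8  3  2  4  3  5
(- denotes ∞ / unreachable)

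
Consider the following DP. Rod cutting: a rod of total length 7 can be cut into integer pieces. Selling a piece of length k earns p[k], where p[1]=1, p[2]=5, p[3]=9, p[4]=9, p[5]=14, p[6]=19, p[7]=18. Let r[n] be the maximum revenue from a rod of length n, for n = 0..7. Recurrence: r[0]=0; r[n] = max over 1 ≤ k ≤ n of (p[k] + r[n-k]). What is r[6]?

19

   n    0    1    2    3    4    5    6    7
r[n]    0    1    5    9   10   14   19   20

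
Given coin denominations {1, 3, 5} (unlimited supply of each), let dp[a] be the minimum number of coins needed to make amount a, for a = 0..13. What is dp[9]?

 a  0  1  2  3  4  5  6  7  8  9 10 11 12 13
dp  0  1  2  1  2  1  2  3  2  3  2  3  4  3

3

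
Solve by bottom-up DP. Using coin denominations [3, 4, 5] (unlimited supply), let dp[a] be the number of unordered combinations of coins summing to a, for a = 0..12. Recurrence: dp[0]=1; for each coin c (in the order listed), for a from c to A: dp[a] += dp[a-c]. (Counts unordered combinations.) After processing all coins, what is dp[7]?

1

after  coin     0     1     2     3     4     5     6     7     8     9    10    11    12
          3     1     0     0     1     0     0     1     0     0     1     0     0     1
          4     1     0     0     1     1     0     1     1     1     1     1     1     2
          5     1     0     0     1     1     1     1     1     2     2     2     2     3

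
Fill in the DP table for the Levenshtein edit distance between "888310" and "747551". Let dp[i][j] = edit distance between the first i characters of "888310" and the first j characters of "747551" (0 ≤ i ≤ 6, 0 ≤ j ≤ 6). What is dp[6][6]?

6

   ''  7  4  7  5  5  1
''  0  1  2  3  4  5  6
 8  1  1  2  3  4  5  6
 8  2  2  2  3  4  5  6
 8  3  3  3  3  4  5  6
 3  4  4  4  4  4  5  6
 1  5  5  5  5  5  5  5
 0  6  6  6  6  6  6  6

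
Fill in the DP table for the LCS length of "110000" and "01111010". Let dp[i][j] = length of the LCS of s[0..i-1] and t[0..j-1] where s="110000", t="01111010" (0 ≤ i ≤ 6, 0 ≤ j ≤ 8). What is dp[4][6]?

3

   ''  0  1  1  1  1  0  1  0
''  0  0  0  0  0  0  0  0  0
 1  0  0  1  1  1  1  1  1  1
 1  0  0  1  2  2  2  2  2  2
 0  0  1  1  2  2  2  3  3  3
 0  0  1  1  2  2  2  3  3  4
 0  0  1  1  2  2  2  3  3  4
 0  0  1  1  2  2  2  3  3  4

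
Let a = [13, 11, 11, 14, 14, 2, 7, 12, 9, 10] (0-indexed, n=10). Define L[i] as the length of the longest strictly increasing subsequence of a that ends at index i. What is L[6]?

   i    0    1    2    3    4    5    6    7    8    9
a[i]   13   11   11   14   14    2    7   12    9   10
L[i]    1    1    1    2    2    1    2    3    3    4

2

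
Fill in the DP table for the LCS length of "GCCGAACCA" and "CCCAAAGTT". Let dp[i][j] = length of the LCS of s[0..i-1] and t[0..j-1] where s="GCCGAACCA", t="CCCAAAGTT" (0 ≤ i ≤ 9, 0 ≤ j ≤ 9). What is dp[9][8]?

   ''  C  C  C  A  A  A  G  T  T
''  0  0  0  0  0  0  0  0  0  0
 G  0  0  0  0  0  0  0  1  1  1
 C  0  1  1  1  1  1  1  1  1  1
 C  0  1  2  2  2  2  2  2  2  2
 G  0  1  2  2  2  2  2  3  3  3
 A  0  1  2  2  3  3  3  3  3  3
 A  0  1  2  2  3  4  4  4  4  4
 C  0  1  2  3  3  4  4  4  4  4
 C  0  1  2  3  3  4  4  4  4  4
 A  0  1  2  3  4  4  5  5  5  5

5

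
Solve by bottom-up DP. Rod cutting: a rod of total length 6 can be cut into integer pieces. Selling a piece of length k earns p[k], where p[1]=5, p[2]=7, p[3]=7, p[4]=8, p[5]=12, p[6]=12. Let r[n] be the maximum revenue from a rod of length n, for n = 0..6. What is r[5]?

   n    0    1    2    3    4    5    6
r[n]    0    5   10   15   20   25   30

25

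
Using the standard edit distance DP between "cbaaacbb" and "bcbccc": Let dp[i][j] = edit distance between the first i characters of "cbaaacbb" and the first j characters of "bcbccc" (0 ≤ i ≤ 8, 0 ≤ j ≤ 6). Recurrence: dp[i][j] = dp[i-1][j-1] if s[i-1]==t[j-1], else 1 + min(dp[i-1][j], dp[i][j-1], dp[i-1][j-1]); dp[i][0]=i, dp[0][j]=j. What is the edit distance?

   ''  b  c  b  c  c  c
''  0  1  2  3  4  5  6
 c  1  1  1  2  3  4  5
 b  2  1  2  1  2  3  4
 a  3  2  2  2  2  3  4
 a  4  3  3  3  3  3  4
 a  5  4  4  4  4  4  4
 c  6  5  4  5  4  4  4
 b  7  6  5  4  5  5  5
 b  8  7  6  5  5  6  6

6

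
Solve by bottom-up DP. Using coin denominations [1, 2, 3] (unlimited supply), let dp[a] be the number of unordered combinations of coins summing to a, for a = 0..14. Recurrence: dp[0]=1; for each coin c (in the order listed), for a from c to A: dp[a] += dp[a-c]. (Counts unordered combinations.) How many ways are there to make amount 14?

after  coin     0     1     2     3     4     5     6     7     8     9    10    11    12    13    14
          1     1     1     1     1     1     1     1     1     1     1     1     1     1     1     1
          2     1     1     2     2     3     3     4     4     5     5     6     6     7     7     8
          3     1     1     2     3     4     5     7     8    10    12    14    16    19    21    24

24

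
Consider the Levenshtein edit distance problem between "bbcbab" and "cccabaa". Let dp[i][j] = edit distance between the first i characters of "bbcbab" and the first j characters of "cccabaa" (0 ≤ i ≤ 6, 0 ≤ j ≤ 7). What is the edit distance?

   ''  c  c  c  a  b  a  a
''  0  1  2  3  4  5  6  7
 b  1  1  2  3  4  4  5  6
 b  2  2  2  3  4  4  5  6
 c  3  2  2  2  3  4  5  6
 b  4  3  3  3  3  3  4  5
 a  5  4  4  4  3  4  3  4
 b  6  5  5  5  4  3  4  4

4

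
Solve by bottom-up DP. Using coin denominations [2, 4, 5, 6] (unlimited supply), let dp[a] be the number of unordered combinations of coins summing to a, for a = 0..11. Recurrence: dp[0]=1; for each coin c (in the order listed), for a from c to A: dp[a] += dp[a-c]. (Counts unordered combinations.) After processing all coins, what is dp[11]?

3

after  coin     0     1     2     3     4     5     6     7     8     9    10    11
          2     1     0     1     0     1     0     1     0     1     0     1     0
          4     1     0     1     0     2     0     2     0     3     0     3     0
          5     1     0     1     0     2     1     2     1     3     2     4     2
          6     1     0     1     0     2     1     3     1     4     2     6     3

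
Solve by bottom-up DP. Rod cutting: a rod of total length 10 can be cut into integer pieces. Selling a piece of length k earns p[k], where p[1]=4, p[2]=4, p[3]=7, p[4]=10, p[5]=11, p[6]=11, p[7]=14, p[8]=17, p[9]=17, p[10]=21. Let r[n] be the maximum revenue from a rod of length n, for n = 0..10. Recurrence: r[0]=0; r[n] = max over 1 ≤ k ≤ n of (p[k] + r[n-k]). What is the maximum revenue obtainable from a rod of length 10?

   n    0    1    2    3    4    5    6    7    8    9   10
r[n]    0    4    8   12   16   20   24   28   32   36   40

40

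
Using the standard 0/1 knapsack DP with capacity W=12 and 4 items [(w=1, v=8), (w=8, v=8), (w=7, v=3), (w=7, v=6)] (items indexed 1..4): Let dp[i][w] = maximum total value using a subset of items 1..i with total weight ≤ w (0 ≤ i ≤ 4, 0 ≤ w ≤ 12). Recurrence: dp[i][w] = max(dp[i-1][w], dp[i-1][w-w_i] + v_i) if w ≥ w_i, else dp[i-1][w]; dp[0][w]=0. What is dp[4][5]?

8

i\w   0   1   2   3   4   5   6   7   8   9  10  11  12
  0   0   0   0   0   0   0   0   0   0   0   0   0   0
  1   0   8   8   8   8   8   8   8   8   8   8   8   8
  2   0   8   8   8   8   8   8   8   8  16  16  16  16
  3   0   8   8   8   8   8   8   8  11  16  16  16  16
  4   0   8   8   8   8   8   8   8  14  16  16  16  16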